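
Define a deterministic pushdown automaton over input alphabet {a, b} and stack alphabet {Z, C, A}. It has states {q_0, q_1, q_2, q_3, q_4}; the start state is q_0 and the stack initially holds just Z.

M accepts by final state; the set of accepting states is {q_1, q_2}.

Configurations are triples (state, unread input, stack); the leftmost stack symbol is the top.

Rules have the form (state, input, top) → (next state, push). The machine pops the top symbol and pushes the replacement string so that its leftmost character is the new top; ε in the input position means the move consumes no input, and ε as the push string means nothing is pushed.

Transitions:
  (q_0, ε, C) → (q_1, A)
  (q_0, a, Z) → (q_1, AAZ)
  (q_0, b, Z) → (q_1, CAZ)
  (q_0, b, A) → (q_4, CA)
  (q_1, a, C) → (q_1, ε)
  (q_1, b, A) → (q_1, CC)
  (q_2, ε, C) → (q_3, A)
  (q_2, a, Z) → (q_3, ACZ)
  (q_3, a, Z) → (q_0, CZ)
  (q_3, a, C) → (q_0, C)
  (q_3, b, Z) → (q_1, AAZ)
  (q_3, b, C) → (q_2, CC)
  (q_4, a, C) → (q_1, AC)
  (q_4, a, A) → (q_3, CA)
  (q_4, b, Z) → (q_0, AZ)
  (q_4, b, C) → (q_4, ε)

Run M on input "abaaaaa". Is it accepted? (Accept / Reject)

(q_0, abaaaaa, Z)
  read a, top Z: go to q_1, push AAZ → (q_1, baaaaa, AAZ)
  read b, top A: go to q_1, push CC → (q_1, aaaaa, CCAZ)
  read a, top C: go to q_1, push ε → (q_1, aaaa, CAZ)
  read a, top C: go to q_1, push ε → (q_1, aaa, AZ)
No transition applies at (q_1, aaa, AZ); input not fully consumed.

Reject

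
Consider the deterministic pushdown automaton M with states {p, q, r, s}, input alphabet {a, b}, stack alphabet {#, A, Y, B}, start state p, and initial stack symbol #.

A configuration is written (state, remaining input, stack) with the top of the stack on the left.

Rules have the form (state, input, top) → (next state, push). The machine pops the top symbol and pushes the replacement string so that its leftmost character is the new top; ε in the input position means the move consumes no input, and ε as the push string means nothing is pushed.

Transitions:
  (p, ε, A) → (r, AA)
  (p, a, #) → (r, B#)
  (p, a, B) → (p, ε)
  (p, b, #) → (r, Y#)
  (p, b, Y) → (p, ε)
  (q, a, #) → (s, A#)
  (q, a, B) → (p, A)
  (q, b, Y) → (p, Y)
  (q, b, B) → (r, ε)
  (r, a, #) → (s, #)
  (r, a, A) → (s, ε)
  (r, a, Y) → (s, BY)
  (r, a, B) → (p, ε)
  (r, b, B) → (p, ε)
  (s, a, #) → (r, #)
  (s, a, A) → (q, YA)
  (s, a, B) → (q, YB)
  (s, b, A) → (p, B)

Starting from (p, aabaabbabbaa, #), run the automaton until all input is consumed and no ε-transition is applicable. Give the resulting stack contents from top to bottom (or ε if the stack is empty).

(p, aabaabbabbaa, #) ⊢ (r, abaabbabbaa, B#) ⊢ (p, baabbabbaa, #) ⊢ (r, aabbabbaa, Y#) ⊢ (s, abbabbaa, BY#) ⊢ (q, bbabbaa, YBY#) ⊢ (p, babbaa, YBY#) ⊢ (p, abbaa, BY#) ⊢ (p, bbaa, Y#) ⊢ (p, baa, #) ⊢ (r, aa, Y#) ⊢ (s, a, BY#) ⊢ (q, ε, YBY#)
All input consumed in state q with stack YBY#.

YBY#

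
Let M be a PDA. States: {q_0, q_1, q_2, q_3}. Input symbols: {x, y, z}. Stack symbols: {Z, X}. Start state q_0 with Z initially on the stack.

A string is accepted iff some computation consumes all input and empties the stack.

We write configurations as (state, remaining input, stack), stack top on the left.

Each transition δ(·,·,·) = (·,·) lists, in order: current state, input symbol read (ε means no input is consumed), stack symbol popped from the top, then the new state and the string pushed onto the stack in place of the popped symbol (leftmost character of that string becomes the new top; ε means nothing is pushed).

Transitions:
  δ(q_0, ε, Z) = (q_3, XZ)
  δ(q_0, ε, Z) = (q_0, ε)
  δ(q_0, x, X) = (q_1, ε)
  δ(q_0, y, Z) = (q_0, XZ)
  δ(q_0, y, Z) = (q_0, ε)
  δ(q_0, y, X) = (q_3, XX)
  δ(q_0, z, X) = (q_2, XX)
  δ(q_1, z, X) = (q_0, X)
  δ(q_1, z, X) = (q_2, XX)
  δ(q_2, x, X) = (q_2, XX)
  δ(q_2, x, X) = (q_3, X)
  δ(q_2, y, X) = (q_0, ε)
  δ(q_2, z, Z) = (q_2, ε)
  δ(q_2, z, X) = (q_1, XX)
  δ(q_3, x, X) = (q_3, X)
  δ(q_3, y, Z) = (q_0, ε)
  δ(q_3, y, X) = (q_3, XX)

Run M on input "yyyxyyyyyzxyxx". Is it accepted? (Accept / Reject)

Reject

No computation consumes all input and empties the stack.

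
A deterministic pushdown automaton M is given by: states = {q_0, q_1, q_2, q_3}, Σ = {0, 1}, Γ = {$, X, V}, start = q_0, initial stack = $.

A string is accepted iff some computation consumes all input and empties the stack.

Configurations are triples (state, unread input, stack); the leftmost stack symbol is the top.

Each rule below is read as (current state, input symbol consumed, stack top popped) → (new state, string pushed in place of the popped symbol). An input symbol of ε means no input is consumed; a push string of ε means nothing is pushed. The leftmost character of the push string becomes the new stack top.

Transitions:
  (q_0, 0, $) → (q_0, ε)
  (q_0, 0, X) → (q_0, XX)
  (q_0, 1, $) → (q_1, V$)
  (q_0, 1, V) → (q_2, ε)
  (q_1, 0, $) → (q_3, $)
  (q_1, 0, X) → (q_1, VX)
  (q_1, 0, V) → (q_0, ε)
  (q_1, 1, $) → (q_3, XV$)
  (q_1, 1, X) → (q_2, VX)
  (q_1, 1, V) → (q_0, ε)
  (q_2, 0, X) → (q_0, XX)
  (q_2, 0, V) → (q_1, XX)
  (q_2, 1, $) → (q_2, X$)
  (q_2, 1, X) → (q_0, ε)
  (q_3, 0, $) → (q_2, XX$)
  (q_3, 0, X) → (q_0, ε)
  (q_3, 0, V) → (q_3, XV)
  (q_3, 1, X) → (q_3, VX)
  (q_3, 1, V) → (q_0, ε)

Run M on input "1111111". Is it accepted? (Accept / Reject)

(q_0, 1111111, $) ⊢ (q_1, 111111, V$) ⊢ (q_0, 11111, $) ⊢ (q_1, 1111, V$) ⊢ (q_0, 111, $) ⊢ (q_1, 11, V$) ⊢ (q_0, 1, $) ⊢ (q_1, ε, V$)
All input consumed; stack is V$, not empty, and no further ε-move applies.

Reject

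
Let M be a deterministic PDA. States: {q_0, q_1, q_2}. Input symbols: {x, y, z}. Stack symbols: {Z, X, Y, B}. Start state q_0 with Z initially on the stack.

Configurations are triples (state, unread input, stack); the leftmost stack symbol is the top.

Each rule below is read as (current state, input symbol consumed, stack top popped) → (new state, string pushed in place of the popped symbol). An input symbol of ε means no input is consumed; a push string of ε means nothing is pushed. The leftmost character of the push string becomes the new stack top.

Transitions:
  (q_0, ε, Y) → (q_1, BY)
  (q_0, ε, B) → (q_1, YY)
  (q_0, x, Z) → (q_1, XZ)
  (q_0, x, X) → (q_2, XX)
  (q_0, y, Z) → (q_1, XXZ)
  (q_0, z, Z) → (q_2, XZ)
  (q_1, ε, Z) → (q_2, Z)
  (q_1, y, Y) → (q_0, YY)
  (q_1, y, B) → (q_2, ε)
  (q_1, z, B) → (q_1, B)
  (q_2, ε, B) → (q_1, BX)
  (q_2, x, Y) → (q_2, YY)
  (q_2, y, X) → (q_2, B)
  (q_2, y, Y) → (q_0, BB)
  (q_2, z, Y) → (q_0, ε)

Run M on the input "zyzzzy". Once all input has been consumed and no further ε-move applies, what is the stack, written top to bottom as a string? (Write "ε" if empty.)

XZ

(q_0, zyzzzy, Z)
  read z, top Z: go to q_2, push XZ → (q_2, yzzzy, XZ)
  read y, top X: go to q_2, push B → (q_2, zzzy, BZ)
  ε-move, top B: go to q_1, push BX → (q_1, zzzy, BXZ)
  read z, top B: go to q_1, push B → (q_1, zzy, BXZ)
  read z, top B: go to q_1, push B → (q_1, zy, BXZ)
  read z, top B: go to q_1, push B → (q_1, y, BXZ)
  read y, top B: go to q_2, push ε → (q_2, ε, XZ)
All input consumed in state q_2 with stack XZ.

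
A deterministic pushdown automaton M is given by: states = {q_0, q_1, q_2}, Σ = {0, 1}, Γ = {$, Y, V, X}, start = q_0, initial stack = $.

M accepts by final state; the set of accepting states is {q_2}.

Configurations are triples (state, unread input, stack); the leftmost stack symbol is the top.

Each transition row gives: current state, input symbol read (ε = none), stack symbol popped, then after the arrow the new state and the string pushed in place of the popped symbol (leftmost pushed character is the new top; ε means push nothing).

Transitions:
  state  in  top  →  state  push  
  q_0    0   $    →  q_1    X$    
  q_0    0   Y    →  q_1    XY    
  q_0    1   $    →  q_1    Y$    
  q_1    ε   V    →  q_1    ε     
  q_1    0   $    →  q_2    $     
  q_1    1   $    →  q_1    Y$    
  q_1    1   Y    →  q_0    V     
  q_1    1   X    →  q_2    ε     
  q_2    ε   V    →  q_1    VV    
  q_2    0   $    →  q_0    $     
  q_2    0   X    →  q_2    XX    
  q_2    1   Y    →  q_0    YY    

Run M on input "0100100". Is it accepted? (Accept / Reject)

Reject

(q_0, 0100100, $)
  read 0, top $: go to q_1, push X$ → (q_1, 100100, X$)
  read 1, top X: go to q_2, push ε → (q_2, 00100, $)
  read 0, top $: go to q_0, push $ → (q_0, 0100, $)
  read 0, top $: go to q_1, push X$ → (q_1, 100, X$)
  read 1, top X: go to q_2, push ε → (q_2, 00, $)
  read 0, top $: go to q_0, push $ → (q_0, 0, $)
  read 0, top $: go to q_1, push X$ → (q_1, ε, X$)
All input consumed; state q_1 ∉ F and no further ε-move applies.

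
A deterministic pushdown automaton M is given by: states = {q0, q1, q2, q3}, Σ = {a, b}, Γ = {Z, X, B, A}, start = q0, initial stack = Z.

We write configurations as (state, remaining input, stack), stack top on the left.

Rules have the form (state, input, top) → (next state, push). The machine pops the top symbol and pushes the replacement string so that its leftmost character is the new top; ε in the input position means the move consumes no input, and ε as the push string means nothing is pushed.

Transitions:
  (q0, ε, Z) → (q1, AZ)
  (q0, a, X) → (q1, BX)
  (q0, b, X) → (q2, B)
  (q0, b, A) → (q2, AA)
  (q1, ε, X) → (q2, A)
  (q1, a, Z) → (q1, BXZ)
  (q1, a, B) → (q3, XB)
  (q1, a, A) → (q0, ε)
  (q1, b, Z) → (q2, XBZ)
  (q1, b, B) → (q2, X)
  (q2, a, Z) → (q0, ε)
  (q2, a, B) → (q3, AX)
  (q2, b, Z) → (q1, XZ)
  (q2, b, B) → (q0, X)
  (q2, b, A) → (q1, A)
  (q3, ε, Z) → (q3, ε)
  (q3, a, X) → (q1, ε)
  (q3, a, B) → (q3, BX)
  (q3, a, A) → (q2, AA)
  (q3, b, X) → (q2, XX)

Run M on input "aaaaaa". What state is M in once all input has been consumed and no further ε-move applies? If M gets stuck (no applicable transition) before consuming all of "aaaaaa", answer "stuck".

(q0, aaaaaa, Z) ⊢ (q1, aaaaaa, AZ) ⊢ (q0, aaaaa, Z) ⊢ (q1, aaaaa, AZ) ⊢ (q0, aaaa, Z) ⊢ (q1, aaaa, AZ) ⊢ (q0, aaa, Z) ⊢ (q1, aaa, AZ) ⊢ (q0, aa, Z) ⊢ (q1, aa, AZ) ⊢ (q0, a, Z) ⊢ (q1, a, AZ) ⊢ (q0, ε, Z) ⊢ (q1, ε, AZ)
All input consumed; M is in state q1.

q1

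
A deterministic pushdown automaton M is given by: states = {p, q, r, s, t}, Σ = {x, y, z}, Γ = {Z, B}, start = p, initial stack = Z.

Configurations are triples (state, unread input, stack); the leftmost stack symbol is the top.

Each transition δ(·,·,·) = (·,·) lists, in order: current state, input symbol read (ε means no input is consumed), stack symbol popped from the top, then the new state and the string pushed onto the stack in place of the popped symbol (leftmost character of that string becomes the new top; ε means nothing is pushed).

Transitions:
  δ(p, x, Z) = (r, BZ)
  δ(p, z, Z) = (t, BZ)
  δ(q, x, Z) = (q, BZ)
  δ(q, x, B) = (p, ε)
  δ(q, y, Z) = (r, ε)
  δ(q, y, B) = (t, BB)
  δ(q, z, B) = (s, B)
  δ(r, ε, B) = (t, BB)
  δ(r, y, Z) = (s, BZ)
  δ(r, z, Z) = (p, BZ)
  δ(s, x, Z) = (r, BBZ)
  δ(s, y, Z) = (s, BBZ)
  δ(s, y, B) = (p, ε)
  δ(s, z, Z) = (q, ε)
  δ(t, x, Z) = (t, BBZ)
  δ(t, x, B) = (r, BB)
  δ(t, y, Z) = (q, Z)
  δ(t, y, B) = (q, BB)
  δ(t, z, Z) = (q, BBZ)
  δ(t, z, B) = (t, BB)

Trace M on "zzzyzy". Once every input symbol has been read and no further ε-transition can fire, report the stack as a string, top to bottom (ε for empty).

(p, zzzyzy, Z)
  read z, top Z: go to t, push BZ → (t, zzyzy, BZ)
  read z, top B: go to t, push BB → (t, zyzy, BBZ)
  read z, top B: go to t, push BB → (t, yzy, BBBZ)
  read y, top B: go to q, push BB → (q, zy, BBBBZ)
  read z, top B: go to s, push B → (s, y, BBBBZ)
  read y, top B: go to p, push ε → (p, ε, BBBZ)
All input consumed in state p with stack BBBZ.

BBBZ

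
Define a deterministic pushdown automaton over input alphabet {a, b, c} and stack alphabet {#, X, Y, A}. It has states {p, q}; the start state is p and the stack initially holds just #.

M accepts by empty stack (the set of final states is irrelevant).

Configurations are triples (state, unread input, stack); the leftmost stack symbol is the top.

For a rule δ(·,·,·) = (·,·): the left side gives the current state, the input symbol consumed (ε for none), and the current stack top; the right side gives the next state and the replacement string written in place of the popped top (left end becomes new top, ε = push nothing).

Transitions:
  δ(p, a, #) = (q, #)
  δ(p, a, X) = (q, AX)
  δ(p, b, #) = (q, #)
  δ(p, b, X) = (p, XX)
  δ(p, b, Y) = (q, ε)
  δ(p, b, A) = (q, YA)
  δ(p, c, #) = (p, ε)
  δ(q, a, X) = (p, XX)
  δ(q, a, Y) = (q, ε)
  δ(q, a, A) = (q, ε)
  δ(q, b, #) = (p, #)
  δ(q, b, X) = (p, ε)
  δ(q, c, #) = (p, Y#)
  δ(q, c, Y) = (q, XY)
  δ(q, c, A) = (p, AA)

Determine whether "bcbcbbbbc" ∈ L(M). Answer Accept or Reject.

(p, bcbcbbbbc, #) ⊢ (q, cbcbbbbc, #) ⊢ (p, bcbbbbc, Y#) ⊢ (q, cbbbbc, #) ⊢ (p, bbbbc, Y#) ⊢ (q, bbbc, #) ⊢ (p, bbc, #) ⊢ (q, bc, #) ⊢ (p, c, #) ⊢ (p, ε, ε)
All input consumed and the stack is empty.

Accept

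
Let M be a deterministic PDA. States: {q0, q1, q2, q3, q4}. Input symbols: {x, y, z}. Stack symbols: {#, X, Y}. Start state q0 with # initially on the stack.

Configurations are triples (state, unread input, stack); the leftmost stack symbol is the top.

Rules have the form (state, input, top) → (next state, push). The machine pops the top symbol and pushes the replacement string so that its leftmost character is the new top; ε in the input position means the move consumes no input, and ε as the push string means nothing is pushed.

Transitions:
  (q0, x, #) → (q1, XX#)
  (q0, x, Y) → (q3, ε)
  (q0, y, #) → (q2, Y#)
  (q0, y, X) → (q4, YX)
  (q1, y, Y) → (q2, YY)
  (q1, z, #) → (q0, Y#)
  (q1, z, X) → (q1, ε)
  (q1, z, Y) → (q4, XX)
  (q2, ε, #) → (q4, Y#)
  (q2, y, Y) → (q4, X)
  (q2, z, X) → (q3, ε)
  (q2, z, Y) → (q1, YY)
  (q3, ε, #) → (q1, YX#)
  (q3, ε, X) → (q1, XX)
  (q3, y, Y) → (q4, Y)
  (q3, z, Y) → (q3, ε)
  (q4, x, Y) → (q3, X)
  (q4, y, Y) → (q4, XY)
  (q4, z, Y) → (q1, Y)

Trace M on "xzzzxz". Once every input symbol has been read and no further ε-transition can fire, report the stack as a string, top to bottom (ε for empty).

XXX#

(q0, xzzzxz, #)
  read x, top #: go to q1, push XX# → (q1, zzzxz, XX#)
  read z, top X: go to q1, push ε → (q1, zzxz, X#)
  read z, top X: go to q1, push ε → (q1, zxz, #)
  read z, top #: go to q0, push Y# → (q0, xz, Y#)
  read x, top Y: go to q3, push ε → (q3, z, #)
  ε-move, top #: go to q1, push YX# → (q1, z, YX#)
  read z, top Y: go to q4, push XX → (q4, ε, XXX#)
All input consumed in state q4 with stack XXX#.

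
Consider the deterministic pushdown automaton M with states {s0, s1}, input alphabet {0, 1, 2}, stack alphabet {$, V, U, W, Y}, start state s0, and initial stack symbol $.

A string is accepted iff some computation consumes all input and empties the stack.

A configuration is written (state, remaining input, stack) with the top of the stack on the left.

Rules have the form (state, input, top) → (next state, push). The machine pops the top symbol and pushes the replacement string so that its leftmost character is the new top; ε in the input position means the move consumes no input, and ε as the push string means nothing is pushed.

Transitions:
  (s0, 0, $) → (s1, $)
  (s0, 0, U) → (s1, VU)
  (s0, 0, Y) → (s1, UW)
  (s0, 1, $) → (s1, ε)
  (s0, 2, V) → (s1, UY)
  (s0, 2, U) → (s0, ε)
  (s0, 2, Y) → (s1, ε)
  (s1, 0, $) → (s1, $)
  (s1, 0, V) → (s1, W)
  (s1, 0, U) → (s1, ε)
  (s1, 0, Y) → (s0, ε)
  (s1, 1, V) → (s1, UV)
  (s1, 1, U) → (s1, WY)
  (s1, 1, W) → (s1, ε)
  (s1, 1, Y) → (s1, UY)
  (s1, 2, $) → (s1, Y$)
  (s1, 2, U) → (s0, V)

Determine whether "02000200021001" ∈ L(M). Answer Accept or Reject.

Accept

(s0, 02000200021001, $)
  read 0, top $: go to s1, push $ → (s1, 2000200021001, $)
  read 2, top $: go to s1, push Y$ → (s1, 000200021001, Y$)
  read 0, top Y: go to s0, push ε → (s0, 00200021001, $)
  read 0, top $: go to s1, push $ → (s1, 0200021001, $)
  read 0, top $: go to s1, push $ → (s1, 200021001, $)
  read 2, top $: go to s1, push Y$ → (s1, 00021001, Y$)
  read 0, top Y: go to s0, push ε → (s0, 0021001, $)
  read 0, top $: go to s1, push $ → (s1, 021001, $)
  read 0, top $: go to s1, push $ → (s1, 21001, $)
  read 2, top $: go to s1, push Y$ → (s1, 1001, Y$)
  read 1, top Y: go to s1, push UY → (s1, 001, UY$)
  read 0, top U: go to s1, push ε → (s1, 01, Y$)
  read 0, top Y: go to s0, push ε → (s0, 1, $)
  read 1, top $: go to s1, push ε → (s1, ε, ε)
All input consumed and the stack is empty.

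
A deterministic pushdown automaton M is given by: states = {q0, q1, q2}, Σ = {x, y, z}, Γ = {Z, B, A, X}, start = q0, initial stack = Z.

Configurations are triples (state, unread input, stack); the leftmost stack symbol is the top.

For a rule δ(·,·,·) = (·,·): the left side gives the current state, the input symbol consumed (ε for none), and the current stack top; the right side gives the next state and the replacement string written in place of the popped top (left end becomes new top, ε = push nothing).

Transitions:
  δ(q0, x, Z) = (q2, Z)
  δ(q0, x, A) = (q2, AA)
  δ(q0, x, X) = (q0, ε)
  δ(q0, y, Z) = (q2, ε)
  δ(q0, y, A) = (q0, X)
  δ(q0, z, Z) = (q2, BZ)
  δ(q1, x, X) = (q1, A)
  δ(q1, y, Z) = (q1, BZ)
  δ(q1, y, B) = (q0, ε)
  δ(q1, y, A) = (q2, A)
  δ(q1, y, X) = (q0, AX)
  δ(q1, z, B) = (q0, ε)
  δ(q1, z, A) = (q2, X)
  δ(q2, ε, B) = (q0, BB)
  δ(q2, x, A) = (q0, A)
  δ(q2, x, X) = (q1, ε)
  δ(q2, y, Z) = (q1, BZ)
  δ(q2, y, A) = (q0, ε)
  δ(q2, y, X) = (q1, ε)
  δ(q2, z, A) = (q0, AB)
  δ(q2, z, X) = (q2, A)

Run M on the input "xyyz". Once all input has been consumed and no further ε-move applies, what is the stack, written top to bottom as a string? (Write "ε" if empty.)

BBZ

(q0, xyyz, Z) ⊢ (q2, yyz, Z) ⊢ (q1, yz, BZ) ⊢ (q0, z, Z) ⊢ (q2, ε, BZ) ⊢ (q0, ε, BBZ)
All input consumed in state q0 with stack BBZ.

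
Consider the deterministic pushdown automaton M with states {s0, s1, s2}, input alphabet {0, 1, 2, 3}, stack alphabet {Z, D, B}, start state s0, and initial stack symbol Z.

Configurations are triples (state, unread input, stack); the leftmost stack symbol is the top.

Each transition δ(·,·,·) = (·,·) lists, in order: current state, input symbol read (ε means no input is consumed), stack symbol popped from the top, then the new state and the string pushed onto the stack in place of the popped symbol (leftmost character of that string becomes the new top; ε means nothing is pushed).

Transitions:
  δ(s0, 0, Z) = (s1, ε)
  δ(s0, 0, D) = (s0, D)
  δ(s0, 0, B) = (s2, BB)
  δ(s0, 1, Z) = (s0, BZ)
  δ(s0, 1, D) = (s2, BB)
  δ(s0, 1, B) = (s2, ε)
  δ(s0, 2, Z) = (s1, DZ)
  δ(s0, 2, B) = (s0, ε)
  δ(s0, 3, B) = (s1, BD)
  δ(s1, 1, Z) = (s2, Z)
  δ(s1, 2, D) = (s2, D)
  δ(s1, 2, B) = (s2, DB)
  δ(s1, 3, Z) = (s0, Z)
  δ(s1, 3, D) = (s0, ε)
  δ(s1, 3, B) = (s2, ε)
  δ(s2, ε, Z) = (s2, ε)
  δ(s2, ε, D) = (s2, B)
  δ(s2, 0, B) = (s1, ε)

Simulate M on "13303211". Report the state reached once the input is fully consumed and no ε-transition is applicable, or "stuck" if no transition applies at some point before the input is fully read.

stuck

(s0, 13303211, Z)
  read 1, top Z: go to s0, push BZ → (s0, 3303211, BZ)
  read 3, top B: go to s1, push BD → (s1, 303211, BDZ)
  read 3, top B: go to s2, push ε → (s2, 03211, DZ)
  ε-move, top D: go to s2, push B → (s2, 03211, BZ)
  read 0, top B: go to s1, push ε → (s1, 3211, Z)
  read 3, top Z: go to s0, push Z → (s0, 211, Z)
  read 2, top Z: go to s1, push DZ → (s1, 11, DZ)
No transition for (s1, 1, top D); M blocks with input 11 remaining.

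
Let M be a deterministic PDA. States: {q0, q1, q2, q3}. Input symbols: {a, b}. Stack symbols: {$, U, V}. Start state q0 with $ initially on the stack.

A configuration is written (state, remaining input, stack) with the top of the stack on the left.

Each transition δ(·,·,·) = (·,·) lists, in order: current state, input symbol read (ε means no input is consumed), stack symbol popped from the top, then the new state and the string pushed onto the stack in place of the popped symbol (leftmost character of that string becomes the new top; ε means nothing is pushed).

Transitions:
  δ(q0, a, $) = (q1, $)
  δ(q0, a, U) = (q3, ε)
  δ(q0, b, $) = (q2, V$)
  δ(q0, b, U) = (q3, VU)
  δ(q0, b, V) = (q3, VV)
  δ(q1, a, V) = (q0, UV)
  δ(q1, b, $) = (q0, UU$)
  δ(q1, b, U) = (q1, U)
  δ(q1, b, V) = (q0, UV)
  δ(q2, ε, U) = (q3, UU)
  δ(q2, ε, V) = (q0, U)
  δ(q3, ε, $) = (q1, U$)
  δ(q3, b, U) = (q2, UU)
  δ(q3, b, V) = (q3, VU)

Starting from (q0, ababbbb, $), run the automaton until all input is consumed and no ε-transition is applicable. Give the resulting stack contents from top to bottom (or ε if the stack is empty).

(q0, ababbbb, $)
  read a, top $: go to q1, push $ → (q1, babbbb, $)
  read b, top $: go to q0, push UU$ → (q0, abbbb, UU$)
  read a, top U: go to q3, push ε → (q3, bbbb, U$)
  read b, top U: go to q2, push UU → (q2, bbb, UU$)
  ε-move, top U: go to q3, push UU → (q3, bbb, UUU$)
  read b, top U: go to q2, push UU → (q2, bb, UUUU$)
  ε-move, top U: go to q3, push UU → (q3, bb, UUUUU$)
  read b, top U: go to q2, push UU → (q2, b, UUUUUU$)
  ε-move, top U: go to q3, push UU → (q3, b, UUUUUUU$)
  read b, top U: go to q2, push UU → (q2, ε, UUUUUUUU$)
  ε-move, top U: go to q3, push UU → (q3, ε, UUUUUUUUU$)
All input consumed in state q3 with stack UUUUUUUUU$.

UUUUUUUUU$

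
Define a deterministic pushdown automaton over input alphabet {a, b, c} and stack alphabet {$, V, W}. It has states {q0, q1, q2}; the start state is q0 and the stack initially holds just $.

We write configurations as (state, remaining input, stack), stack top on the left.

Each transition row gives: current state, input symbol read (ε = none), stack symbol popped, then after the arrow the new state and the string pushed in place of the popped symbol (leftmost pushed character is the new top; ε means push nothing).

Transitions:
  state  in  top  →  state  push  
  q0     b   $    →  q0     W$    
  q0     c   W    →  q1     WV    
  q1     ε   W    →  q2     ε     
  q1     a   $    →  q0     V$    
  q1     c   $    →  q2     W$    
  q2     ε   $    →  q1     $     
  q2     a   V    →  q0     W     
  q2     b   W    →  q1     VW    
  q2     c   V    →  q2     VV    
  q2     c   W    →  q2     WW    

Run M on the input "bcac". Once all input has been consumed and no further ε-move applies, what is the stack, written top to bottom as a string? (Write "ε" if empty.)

(q0, bcac, $) ⊢ (q0, cac, W$) ⊢ (q1, ac, WV$) ⊢ (q2, ac, V$) ⊢ (q0, c, W$) ⊢ (q1, ε, WV$) ⊢ (q2, ε, V$)
All input consumed in state q2 with stack V$.

V$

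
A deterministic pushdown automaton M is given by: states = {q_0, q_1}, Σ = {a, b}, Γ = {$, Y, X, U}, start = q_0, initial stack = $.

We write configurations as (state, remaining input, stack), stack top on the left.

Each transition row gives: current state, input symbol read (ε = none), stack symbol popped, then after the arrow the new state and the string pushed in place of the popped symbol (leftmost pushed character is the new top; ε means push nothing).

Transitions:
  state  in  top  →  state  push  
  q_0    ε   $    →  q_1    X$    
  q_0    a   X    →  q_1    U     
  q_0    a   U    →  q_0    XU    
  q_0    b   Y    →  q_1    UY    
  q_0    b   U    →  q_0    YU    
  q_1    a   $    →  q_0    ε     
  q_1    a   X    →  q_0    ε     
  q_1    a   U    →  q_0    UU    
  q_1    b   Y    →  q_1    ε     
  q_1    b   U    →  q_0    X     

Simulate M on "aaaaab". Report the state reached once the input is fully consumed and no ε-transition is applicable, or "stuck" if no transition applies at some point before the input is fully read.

stuck

(q_0, aaaaab, $)
  ε-move, top $: go to q_1, push X$ → (q_1, aaaaab, X$)
  read a, top X: go to q_0, push ε → (q_0, aaaab, $)
  ε-move, top $: go to q_1, push X$ → (q_1, aaaab, X$)
  read a, top X: go to q_0, push ε → (q_0, aaab, $)
  ε-move, top $: go to q_1, push X$ → (q_1, aaab, X$)
  read a, top X: go to q_0, push ε → (q_0, aab, $)
  ε-move, top $: go to q_1, push X$ → (q_1, aab, X$)
  read a, top X: go to q_0, push ε → (q_0, ab, $)
  ε-move, top $: go to q_1, push X$ → (q_1, ab, X$)
  read a, top X: go to q_0, push ε → (q_0, b, $)
  ε-move, top $: go to q_1, push X$ → (q_1, b, X$)
No transition for (q_1, b, top X); M blocks with input b remaining.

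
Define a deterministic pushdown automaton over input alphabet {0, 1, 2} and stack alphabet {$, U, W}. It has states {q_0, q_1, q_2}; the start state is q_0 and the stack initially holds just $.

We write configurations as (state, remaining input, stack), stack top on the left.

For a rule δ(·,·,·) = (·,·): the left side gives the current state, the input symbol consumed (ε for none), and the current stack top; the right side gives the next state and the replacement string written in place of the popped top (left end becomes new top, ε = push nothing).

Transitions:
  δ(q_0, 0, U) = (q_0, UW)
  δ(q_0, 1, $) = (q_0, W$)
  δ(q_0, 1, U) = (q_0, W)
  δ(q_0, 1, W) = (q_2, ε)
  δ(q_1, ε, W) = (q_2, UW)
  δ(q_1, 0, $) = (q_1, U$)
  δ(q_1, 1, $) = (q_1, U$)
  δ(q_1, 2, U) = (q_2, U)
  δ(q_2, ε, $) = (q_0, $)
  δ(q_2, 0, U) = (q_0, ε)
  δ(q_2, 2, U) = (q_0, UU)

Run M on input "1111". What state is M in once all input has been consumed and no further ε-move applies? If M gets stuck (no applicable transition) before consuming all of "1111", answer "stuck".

(q_0, 1111, $)
  read 1, top $: go to q_0, push W$ → (q_0, 111, W$)
  read 1, top W: go to q_2, push ε → (q_2, 11, $)
  ε-move, top $: go to q_0, push $ → (q_0, 11, $)
  read 1, top $: go to q_0, push W$ → (q_0, 1, W$)
  read 1, top W: go to q_2, push ε → (q_2, ε, $)
  ε-move, top $: go to q_0, push $ → (q_0, ε, $)
All input consumed; M is in state q_0.

q_0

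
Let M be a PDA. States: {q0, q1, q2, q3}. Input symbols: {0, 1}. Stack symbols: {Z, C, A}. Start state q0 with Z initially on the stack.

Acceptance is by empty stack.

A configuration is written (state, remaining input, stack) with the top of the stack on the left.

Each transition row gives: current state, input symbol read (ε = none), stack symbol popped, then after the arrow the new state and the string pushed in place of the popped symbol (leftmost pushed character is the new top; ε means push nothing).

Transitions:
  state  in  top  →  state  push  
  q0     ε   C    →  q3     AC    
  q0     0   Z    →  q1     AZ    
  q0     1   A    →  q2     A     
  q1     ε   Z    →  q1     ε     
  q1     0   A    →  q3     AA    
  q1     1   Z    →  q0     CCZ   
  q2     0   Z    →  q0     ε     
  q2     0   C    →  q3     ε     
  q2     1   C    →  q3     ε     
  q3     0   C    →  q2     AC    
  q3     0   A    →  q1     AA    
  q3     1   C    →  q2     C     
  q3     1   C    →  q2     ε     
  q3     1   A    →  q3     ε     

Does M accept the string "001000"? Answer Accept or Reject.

Reject

No computation consumes all input and empties the stack.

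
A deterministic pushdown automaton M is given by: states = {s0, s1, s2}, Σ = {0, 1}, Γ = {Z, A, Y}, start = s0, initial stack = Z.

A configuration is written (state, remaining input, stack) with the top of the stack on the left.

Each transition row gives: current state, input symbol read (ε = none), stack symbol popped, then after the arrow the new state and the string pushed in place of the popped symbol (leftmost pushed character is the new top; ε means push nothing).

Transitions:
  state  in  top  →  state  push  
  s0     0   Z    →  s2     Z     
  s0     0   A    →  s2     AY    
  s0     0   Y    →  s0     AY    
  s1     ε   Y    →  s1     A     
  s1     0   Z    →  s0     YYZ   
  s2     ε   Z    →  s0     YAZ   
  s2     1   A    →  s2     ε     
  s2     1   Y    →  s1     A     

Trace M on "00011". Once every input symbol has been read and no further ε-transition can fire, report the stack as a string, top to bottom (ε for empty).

AYAZ

(s0, 00011, Z)
  read 0, top Z: go to s2, push Z → (s2, 0011, Z)
  ε-move, top Z: go to s0, push YAZ → (s0, 0011, YAZ)
  read 0, top Y: go to s0, push AY → (s0, 011, AYAZ)
  read 0, top A: go to s2, push AY → (s2, 11, AYYAZ)
  read 1, top A: go to s2, push ε → (s2, 1, YYAZ)
  read 1, top Y: go to s1, push A → (s1, ε, AYAZ)
All input consumed in state s1 with stack AYAZ.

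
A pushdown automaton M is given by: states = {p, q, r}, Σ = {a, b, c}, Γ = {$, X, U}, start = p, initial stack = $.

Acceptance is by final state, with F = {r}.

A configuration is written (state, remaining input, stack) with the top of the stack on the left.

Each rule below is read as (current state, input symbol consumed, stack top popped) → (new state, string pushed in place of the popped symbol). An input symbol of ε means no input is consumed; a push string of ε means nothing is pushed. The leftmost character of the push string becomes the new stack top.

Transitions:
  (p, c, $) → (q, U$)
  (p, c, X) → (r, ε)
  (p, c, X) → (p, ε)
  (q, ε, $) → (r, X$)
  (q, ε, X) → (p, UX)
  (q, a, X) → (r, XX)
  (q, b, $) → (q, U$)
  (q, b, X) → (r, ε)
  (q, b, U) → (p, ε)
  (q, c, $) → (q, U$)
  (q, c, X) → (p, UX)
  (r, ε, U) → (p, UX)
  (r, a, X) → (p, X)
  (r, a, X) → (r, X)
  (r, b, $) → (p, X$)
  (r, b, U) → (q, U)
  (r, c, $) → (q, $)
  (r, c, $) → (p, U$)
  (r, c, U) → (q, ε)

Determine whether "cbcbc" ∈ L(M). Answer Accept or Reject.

Reject

No computation consumes all input and reaches a final state.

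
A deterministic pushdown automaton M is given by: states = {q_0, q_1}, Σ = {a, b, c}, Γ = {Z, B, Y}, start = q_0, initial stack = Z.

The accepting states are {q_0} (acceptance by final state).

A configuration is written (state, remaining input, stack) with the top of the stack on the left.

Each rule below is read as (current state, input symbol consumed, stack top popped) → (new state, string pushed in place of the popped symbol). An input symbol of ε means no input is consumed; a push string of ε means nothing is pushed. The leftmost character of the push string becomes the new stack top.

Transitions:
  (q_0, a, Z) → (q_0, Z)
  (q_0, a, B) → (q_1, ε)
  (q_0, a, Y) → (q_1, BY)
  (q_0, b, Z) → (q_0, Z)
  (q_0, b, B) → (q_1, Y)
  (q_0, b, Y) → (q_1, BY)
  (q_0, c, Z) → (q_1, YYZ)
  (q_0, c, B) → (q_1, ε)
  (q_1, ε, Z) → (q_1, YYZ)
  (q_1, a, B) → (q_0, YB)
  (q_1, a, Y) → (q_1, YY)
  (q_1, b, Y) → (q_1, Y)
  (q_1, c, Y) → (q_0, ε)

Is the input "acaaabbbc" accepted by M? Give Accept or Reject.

(q_0, acaaabbbc, Z)
  read a, top Z: go to q_0, push Z → (q_0, caaabbbc, Z)
  read c, top Z: go to q_1, push YYZ → (q_1, aaabbbc, YYZ)
  read a, top Y: go to q_1, push YY → (q_1, aabbbc, YYYZ)
  read a, top Y: go to q_1, push YY → (q_1, abbbc, YYYYZ)
  read a, top Y: go to q_1, push YY → (q_1, bbbc, YYYYYZ)
  read b, top Y: go to q_1, push Y → (q_1, bbc, YYYYYZ)
  read b, top Y: go to q_1, push Y → (q_1, bc, YYYYYZ)
  read b, top Y: go to q_1, push Y → (q_1, c, YYYYYZ)
  read c, top Y: go to q_0, push ε → (q_0, ε, YYYYZ)
All input consumed; state q_0 ∈ F.

Accept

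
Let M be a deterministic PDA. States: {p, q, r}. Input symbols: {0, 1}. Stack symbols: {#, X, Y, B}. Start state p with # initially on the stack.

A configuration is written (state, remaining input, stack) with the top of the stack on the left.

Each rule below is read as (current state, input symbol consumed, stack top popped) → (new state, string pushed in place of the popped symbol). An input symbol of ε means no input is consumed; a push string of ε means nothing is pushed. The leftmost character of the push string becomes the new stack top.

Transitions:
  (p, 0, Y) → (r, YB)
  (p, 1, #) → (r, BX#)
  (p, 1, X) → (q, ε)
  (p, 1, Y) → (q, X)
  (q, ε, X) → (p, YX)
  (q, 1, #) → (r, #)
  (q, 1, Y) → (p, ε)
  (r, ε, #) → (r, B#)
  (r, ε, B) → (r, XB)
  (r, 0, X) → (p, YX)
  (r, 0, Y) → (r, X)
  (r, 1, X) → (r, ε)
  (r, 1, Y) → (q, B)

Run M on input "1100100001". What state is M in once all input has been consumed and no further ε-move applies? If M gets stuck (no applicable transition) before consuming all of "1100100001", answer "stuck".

(p, 1100100001, #)
  read 1, top #: go to r, push BX# → (r, 100100001, BX#)
  ε-move, top B: go to r, push XB → (r, 100100001, XBX#)
  read 1, top X: go to r, push ε → (r, 00100001, BX#)
  ε-move, top B: go to r, push XB → (r, 00100001, XBX#)
  read 0, top X: go to p, push YX → (p, 0100001, YXBX#)
  read 0, top Y: go to r, push YB → (r, 100001, YBXBX#)
  read 1, top Y: go to q, push B → (q, 00001, BBXBX#)
No transition for (q, 0, top B); M blocks with input 00001 remaining.

stuck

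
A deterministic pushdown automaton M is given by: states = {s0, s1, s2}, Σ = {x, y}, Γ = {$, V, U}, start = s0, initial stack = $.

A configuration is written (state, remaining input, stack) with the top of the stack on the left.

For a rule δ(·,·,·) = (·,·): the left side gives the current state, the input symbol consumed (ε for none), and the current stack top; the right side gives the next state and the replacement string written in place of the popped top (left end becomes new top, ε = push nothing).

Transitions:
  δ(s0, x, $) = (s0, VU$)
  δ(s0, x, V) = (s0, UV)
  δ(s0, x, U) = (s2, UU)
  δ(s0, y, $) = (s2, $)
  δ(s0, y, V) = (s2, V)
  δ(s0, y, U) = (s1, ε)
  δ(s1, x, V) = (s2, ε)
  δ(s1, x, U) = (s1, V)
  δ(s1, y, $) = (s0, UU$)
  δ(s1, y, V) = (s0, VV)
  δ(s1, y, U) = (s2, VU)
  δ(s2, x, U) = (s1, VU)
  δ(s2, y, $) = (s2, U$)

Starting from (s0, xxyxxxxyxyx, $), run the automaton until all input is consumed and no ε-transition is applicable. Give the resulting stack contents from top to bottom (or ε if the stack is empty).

(s0, xxyxxxxyxyx, $)
  read x, top $: go to s0, push VU$ → (s0, xyxxxxyxyx, VU$)
  read x, top V: go to s0, push UV → (s0, yxxxxyxyx, UVU$)
  read y, top U: go to s1, push ε → (s1, xxxxyxyx, VU$)
  read x, top V: go to s2, push ε → (s2, xxxyxyx, U$)
  read x, top U: go to s1, push VU → (s1, xxyxyx, VU$)
  read x, top V: go to s2, push ε → (s2, xyxyx, U$)
  read x, top U: go to s1, push VU → (s1, yxyx, VU$)
  read y, top V: go to s0, push VV → (s0, xyx, VVU$)
  read x, top V: go to s0, push UV → (s0, yx, UVVU$)
  read y, top U: go to s1, push ε → (s1, x, VVU$)
  read x, top V: go to s2, push ε → (s2, ε, VU$)
All input consumed in state s2 with stack VU$.

VU$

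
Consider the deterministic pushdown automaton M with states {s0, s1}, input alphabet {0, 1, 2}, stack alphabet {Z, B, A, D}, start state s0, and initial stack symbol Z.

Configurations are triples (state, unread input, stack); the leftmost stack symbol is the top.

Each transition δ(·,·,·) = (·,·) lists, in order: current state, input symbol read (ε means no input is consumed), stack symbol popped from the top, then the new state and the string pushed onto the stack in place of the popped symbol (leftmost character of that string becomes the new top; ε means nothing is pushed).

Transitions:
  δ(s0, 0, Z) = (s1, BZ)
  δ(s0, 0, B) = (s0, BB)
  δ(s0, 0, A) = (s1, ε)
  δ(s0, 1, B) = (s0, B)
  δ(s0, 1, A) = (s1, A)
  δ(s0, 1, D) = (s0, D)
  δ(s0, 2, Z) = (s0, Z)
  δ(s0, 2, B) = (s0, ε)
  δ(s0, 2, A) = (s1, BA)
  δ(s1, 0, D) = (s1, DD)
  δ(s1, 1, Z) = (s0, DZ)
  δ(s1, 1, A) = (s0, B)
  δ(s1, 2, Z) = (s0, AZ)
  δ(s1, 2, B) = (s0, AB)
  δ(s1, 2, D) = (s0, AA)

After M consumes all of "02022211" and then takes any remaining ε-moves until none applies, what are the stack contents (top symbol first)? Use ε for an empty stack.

(s0, 02022211, Z)
  read 0, top Z: go to s1, push BZ → (s1, 2022211, BZ)
  read 2, top B: go to s0, push AB → (s0, 022211, ABZ)
  read 0, top A: go to s1, push ε → (s1, 22211, BZ)
  read 2, top B: go to s0, push AB → (s0, 2211, ABZ)
  read 2, top A: go to s1, push BA → (s1, 211, BABZ)
  read 2, top B: go to s0, push AB → (s0, 11, ABABZ)
  read 1, top A: go to s1, push A → (s1, 1, ABABZ)
  read 1, top A: go to s0, push B → (s0, ε, BBABZ)
All input consumed in state s0 with stack BBABZ.

BBABZ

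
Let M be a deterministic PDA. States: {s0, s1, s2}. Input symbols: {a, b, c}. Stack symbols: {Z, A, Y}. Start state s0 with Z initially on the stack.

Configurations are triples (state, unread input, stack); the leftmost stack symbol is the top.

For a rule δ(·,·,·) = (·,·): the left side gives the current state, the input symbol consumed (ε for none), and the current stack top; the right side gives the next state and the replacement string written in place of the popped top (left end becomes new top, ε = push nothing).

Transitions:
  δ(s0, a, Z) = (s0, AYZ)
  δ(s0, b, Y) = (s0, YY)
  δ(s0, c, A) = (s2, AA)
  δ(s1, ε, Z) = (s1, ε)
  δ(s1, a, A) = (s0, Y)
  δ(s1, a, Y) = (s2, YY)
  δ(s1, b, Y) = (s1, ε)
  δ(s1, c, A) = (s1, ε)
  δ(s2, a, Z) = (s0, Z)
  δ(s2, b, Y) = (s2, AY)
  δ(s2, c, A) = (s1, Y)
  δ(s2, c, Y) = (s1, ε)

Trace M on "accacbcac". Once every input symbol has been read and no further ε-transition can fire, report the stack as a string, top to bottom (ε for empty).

YZ

(s0, accacbcac, Z)
  read a, top Z: go to s0, push AYZ → (s0, ccacbcac, AYZ)
  read c, top A: go to s2, push AA → (s2, cacbcac, AAYZ)
  read c, top A: go to s1, push Y → (s1, acbcac, YAYZ)
  read a, top Y: go to s2, push YY → (s2, cbcac, YYAYZ)
  read c, top Y: go to s1, push ε → (s1, bcac, YAYZ)
  read b, top Y: go to s1, push ε → (s1, cac, AYZ)
  read c, top A: go to s1, push ε → (s1, ac, YZ)
  read a, top Y: go to s2, push YY → (s2, c, YYZ)
  read c, top Y: go to s1, push ε → (s1, ε, YZ)
All input consumed in state s1 with stack YZ.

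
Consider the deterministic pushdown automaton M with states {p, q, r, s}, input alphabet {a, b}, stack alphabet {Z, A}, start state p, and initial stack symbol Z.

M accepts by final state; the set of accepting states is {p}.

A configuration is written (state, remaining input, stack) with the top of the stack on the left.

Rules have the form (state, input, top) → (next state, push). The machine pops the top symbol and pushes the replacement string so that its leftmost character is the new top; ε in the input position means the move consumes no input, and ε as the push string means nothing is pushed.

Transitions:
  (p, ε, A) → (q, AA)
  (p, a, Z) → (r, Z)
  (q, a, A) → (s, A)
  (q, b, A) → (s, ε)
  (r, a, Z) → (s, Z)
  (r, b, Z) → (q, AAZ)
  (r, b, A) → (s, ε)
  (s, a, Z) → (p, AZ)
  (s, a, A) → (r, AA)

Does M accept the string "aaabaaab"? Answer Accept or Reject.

Reject

(p, aaabaaab, Z)
  read a, top Z: go to r, push Z → (r, aabaaab, Z)
  read a, top Z: go to s, push Z → (s, abaaab, Z)
  read a, top Z: go to p, push AZ → (p, baaab, AZ)
  ε-move, top A: go to q, push AA → (q, baaab, AAZ)
  read b, top A: go to s, push ε → (s, aaab, AZ)
  read a, top A: go to r, push AA → (r, aab, AAZ)
No transition applies at (r, aab, AAZ); input not fully consumed.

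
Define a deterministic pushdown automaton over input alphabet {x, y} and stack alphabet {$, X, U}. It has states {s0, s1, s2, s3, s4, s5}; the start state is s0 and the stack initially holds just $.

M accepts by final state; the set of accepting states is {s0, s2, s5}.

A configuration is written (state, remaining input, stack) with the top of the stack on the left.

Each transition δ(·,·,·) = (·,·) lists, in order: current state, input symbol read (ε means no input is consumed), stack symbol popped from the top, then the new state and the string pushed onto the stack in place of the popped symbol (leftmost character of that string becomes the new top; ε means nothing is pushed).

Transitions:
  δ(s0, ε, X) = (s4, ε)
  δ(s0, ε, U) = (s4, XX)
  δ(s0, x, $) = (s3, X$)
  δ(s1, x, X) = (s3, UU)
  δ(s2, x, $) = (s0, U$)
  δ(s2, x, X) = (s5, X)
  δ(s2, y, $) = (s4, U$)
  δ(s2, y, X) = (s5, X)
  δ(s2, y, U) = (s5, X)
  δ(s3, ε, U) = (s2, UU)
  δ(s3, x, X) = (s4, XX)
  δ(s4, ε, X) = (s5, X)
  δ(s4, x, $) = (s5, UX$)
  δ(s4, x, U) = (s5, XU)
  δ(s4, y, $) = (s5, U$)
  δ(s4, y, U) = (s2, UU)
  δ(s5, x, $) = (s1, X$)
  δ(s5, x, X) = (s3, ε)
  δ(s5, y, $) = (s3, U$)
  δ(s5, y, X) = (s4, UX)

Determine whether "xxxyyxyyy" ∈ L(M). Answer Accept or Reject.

Reject

(s0, xxxyyxyyy, $) ⊢ (s3, xxyyxyyy, X$) ⊢ (s4, xyyxyyy, XX$) ⊢ (s5, xyyxyyy, XX$) ⊢ (s3, yyxyyy, X$)
No transition applies at (s3, yyxyyy, X$); input not fully consumed.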